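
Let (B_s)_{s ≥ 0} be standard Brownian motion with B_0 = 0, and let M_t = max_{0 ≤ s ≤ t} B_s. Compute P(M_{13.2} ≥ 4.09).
P(M_{13.2} ≥ 4.09) = 2·P(B_{13.2} ≥ 4.09) = 2(1 − Φ(4.09/√13.2)) ≈ 0.2603

By the reflection principle for Brownian motion, P(M_t ≥ a) = 2 · P(B_t ≥ a) for a ≥ 0. Since B_t ~ N(0, t), P(B_t ≥ 4.09) = 1 − Φ(4.09/√t) = 1 − Φ(4.09/√13.2) = 1 − Φ(1.1257). So
  P(M_{13.2} ≥ 4.09) = 2(1 − Φ(1.1257)) ≈ 0.2603.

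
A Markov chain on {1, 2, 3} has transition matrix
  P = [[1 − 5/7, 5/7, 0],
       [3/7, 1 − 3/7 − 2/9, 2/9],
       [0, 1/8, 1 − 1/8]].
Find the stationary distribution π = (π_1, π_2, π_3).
π = (27/152, 45/152, 10/19)

This is a birth-death chain on three states, which satisfies detailed balance: π_1 · P_{12} = π_2 · P_{21} and π_2 · P_{23} = π_3 · P_{32}.
From π_1 · 5/7 = π_2 · 3/7: π_2/π_1 = (5/7)/(3/7) = 5/3.
From π_2 · 2/9 = π_3 · 1/8: π_3/π_2 = (2/9)/(1/8) = 16/9.
Take π_1 proportional to 1; then unnormalized π = (1, 5/3, 80/27). Normalize by dividing by the sum 152/27:
  π = (27/152, 45/152, 10/19).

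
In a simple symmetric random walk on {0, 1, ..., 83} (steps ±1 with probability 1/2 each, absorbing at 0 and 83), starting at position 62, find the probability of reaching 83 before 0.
P(hit 83 before 0) = 62/83

Let u_k = P(hit 83 before 0 | start at k). Then u_0 = 0, u_83 = 1, and u_k = u_{k-1}/2 + u_{k+1}/2 for 1 ≤ k ≤ 82. This harmonic recurrence is solved by u_k = k/83, giving u_62 = 62/83.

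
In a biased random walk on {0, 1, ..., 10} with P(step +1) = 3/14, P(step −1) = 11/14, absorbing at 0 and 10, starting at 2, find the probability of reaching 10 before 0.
P(hit 10 before 0) = (1 − (11/3)^2) / (1 − (11/3)^10) = 6561/231583621

Let u_k denote P(reach 10 before 0 | start at k). Boundary: u_0 = 0, u_10 = 1. Recurrence: u_k = 3/14·u_{k+1} + 11/14·u_{k-1} for 1 ≤ k ≤ 9. Try u_k = A + B·r^k with r = q/p = (11/14)/(3/14) = 11/3. Substitution satisfies the recurrence; boundary conditions give:
  u_k = (1 − r^k) / (1 − r^N) = (1 − (11/3)^2) / (1 − (11/3)^10) = 6561/231583621.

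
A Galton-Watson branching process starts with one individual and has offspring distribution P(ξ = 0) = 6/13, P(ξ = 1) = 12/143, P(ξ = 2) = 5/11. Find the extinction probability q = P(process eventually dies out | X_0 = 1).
q = 1

Mean offspring μ = 0·6/13 + 1·12/143 + 2·5/11 = 142/143 ≤ 1. For μ ≤ 1 with offspring not concentrated at 1, the Galton-Watson process goes extinct almost surely, so q = 1.
(Algebraic check: The pgf is f(s) = 6/13 + 12/143·s + 5/11·s². The extinction probability q is the smallest fixed point of f in [0, 1]. Setting s = f(s):
  5/11·s² + (12/143 − 1)·s + 6/13 = 0
  5/11·s² − (6/13 + 5/11)·s + 6/13 = 0
which factors as (s − 1)·(5/11·s − 6/13) = 0, giving roots s = 1 and s = (6/13)/(5/11) = 66/65. Since 66/65 ≥ 1, the smallest root in [0, 1] is s = 1.)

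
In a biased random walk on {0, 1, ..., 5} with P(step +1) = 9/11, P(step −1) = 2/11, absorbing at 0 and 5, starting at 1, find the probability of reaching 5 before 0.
P(hit 5 before 0) = (1 − (2/9)^1) / (1 − (2/9)^5) = 6561/8431

Let u_k denote P(reach 5 before 0 | start at k). Boundary: u_0 = 0, u_5 = 1. Recurrence: u_k = 9/11·u_{k+1} + 2/11·u_{k-1} for 1 ≤ k ≤ 4. Try u_k = A + B·r^k with r = q/p = (2/11)/(9/11) = 2/9. Substitution satisfies the recurrence; boundary conditions give:
  u_k = (1 − r^k) / (1 − r^N) = (1 − (2/9)^1) / (1 − (2/9)^5) = 6561/8431.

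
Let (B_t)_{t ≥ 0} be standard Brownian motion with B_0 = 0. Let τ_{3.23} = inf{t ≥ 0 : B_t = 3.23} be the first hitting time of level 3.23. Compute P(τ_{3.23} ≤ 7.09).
P(τ_{3.23} ≤ 7.09) = 2(1 − Φ(3.23/√7.09)) = 2(1 − Φ(1.2131)) ≈ 0.2251

By the reflection principle for standard BM, P(τ_b ≤ t) = 2 · P(B_t ≥ b). Since B_t ~ N(0, t), P(B_t ≥ 3.23) = 1 − Φ(3.23/√t) = 1 − Φ(3.23/√7.09) = 1 − Φ(1.2131) ≈ 0.11255. Doubling: P(τ_{3.23} ≤ 7.09) ≈ 2 · 0.11255 = 0.22510 ≈ 0.2251.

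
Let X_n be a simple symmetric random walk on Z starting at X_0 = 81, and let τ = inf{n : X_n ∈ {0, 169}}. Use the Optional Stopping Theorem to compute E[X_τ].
E[X_τ] = 81

X_n is a martingale and τ is a bounded-mean stopping time (indeed τ is finite a.s. with bounded expectation since the walk is in a bounded region). By the OST, E[X_τ] = E[X_0] = 81. Equivalently: E[X_τ] = 169 · P(hit 169 first) + 0 · P(hit 0 first) = 169 · (81/169) = 81.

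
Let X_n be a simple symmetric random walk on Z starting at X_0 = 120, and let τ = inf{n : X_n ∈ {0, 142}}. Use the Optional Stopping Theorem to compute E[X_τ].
E[X_τ] = 120

X_n is a martingale and τ is a bounded-mean stopping time (indeed τ is finite a.s. with bounded expectation since the walk is in a bounded region). By the OST, E[X_τ] = E[X_0] = 120. Equivalently: E[X_τ] = 142 · P(hit 142 first) + 0 · P(hit 0 first) = 142 · (120/142) = 120.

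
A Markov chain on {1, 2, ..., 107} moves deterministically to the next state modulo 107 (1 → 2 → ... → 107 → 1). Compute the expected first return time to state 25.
E[T_25 | X_0 = 25] = 107

The chain cycles deterministically, so starting at state 25 it returns in exactly 107 steps. Equivalently, the stationary distribution is uniform π_j = 1/107 for every state j, so by Kac's formula E[T_25] = 1/π_25 = 107.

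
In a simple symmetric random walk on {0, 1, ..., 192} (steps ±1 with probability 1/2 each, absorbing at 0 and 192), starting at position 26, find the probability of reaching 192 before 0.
P(hit 192 before 0) = 26/192 = 13/96

Let u_k = P(hit 192 before 0 | start at k). Then u_0 = 0, u_192 = 1, and u_k = u_{k-1}/2 + u_{k+1}/2 for 1 ≤ k ≤ 191. This harmonic recurrence is solved by u_k = k/192, giving u_26 = 26/192 = 13/96.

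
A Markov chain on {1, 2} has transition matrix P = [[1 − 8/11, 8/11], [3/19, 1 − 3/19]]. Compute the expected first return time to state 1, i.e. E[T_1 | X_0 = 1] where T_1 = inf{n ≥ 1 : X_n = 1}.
E[T_1 | X_0 = 1] = 1/π_1 = 185/33

For an irreducible recurrent Markov chain with stationary distribution π, E[T_i | X_0 = i] = 1/π_i (Kac's formula). Here π_1 = (3/19)/(8/11 + 3/19) = (3/19)/(185/209) = 33/185, so E[T_1 | X_0 = 1] = 1/π_1 = (8/11 + 3/19)/(3/19) = (185/209)/(3/19) = 185/33.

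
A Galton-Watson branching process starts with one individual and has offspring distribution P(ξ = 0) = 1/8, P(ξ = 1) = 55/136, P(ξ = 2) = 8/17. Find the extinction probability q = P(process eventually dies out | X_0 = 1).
q = 17/64

The pgf is f(s) = 1/8 + 55/136·s + 8/17·s². The extinction probability q is the smallest fixed point of f in [0, 1]. Setting s = f(s):
  8/17·s² + (55/136 − 1)·s + 1/8 = 0
  8/17·s² − (1/8 + 8/17)·s + 1/8 = 0
which factors as (s − 1)·(8/17·s − 1/8) = 0, giving roots s = 1 and s = (1/8)/(8/17) = 17/64.
Mean offspring μ = 55/136 + 2·8/17 = 183/136 > 1 (supercritical), so q < 1. The extinction probability is the smaller root: q = (1/8)/(8/17) = 17/64.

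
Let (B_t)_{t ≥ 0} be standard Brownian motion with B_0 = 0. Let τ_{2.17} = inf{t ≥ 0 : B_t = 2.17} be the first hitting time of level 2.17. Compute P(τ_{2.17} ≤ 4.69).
P(τ_{2.17} ≤ 4.69) = 2(1 − Φ(2.17/√4.69)) = 2(1 − Φ(1.0020)) ≈ 0.3163

By the reflection principle for standard BM, P(τ_b ≤ t) = 2 · P(B_t ≥ b). Since B_t ~ N(0, t), P(B_t ≥ 2.17) = 1 − Φ(2.17/√t) = 1 − Φ(2.17/√4.69) = 1 − Φ(1.0020) ≈ 0.15817. Doubling: P(τ_{2.17} ≤ 4.69) ≈ 2 · 0.15817 = 0.31634 ≈ 0.3163.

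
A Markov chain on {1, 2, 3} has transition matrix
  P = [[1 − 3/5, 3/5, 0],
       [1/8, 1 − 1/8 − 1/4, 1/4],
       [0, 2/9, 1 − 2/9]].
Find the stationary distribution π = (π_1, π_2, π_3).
π = (5/56, 3/7, 27/56)

This is a birth-death chain on three states, which satisfies detailed balance: π_1 · P_{12} = π_2 · P_{21} and π_2 · P_{23} = π_3 · P_{32}.
From π_1 · 3/5 = π_2 · 1/8: π_2/π_1 = (3/5)/(1/8) = 24/5.
From π_2 · 1/4 = π_3 · 2/9: π_3/π_2 = (1/4)/(2/9) = 9/8.
Take π_1 proportional to 1; then unnormalized π = (1, 24/5, 27/5). Normalize by dividing by the sum 56/5:
  π = (5/56, 3/7, 27/56).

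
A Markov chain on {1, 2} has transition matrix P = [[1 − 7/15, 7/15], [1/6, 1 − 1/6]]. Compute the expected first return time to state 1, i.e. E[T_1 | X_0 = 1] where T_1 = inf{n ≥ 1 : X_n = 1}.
E[T_1 | X_0 = 1] = 1/π_1 = 19/5

For an irreducible recurrent Markov chain with stationary distribution π, E[T_i | X_0 = i] = 1/π_i (Kac's formula). Here π_1 = (1/6)/(7/15 + 1/6) = (1/6)/(19/30) = 5/19, so E[T_1 | X_0 = 1] = 1/π_1 = (7/15 + 1/6)/(1/6) = (19/30)/(1/6) = 19/5.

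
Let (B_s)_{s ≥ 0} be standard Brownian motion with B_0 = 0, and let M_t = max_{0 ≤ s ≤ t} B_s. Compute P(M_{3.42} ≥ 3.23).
P(M_{3.42} ≥ 3.23) = 2·P(B_{3.42} ≥ 3.23) = 2(1 − Φ(3.23/√3.42)) ≈ 0.0807

By the reflection principle for Brownian motion, P(M_t ≥ a) = 2 · P(B_t ≥ a) for a ≥ 0. Since B_t ~ N(0, t), P(B_t ≥ 3.23) = 1 − Φ(3.23/√t) = 1 − Φ(3.23/√3.42) = 1 − Φ(1.7466). So
  P(M_{3.42} ≥ 3.23) = 2(1 − Φ(1.7466)) ≈ 0.0807.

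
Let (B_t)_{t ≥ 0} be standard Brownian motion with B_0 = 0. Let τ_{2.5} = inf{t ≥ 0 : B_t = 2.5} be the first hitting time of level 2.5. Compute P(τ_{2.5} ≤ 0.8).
P(τ_{2.5} ≤ 0.8) = 2(1 − Φ(2.5/√0.8)) = 2(1 − Φ(2.7951)) ≈ 0.0052

By the reflection principle for standard BM, P(τ_b ≤ t) = 2 · P(B_t ≥ b). Since B_t ~ N(0, t), P(B_t ≥ 2.5) = 1 − Φ(2.5/√t) = 1 − Φ(2.5/√0.8) = 1 − Φ(2.7951) ≈ 0.00259. Doubling: P(τ_{2.5} ≤ 0.8) ≈ 2 · 0.00259 = 0.00518 ≈ 0.0052.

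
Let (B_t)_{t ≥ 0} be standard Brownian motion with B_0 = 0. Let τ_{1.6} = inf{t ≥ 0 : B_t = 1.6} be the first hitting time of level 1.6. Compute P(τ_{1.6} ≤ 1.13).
P(τ_{1.6} ≤ 1.13) = 2(1 − Φ(1.6/√1.13)) = 2(1 − Φ(1.5052)) ≈ 0.1323

By the reflection principle for standard BM, P(τ_b ≤ t) = 2 · P(B_t ≥ b). Since B_t ~ N(0, t), P(B_t ≥ 1.6) = 1 − Φ(1.6/√t) = 1 − Φ(1.6/√1.13) = 1 − Φ(1.5052) ≈ 0.06614. Doubling: P(τ_{1.6} ≤ 1.13) ≈ 2 · 0.06614 = 0.13228 ≈ 0.1323.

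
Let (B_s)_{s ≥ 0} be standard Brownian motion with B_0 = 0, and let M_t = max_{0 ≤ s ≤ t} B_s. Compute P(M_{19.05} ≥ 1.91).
P(M_{19.05} ≥ 1.91) = 2·P(B_{19.05} ≥ 1.91) = 2(1 − Φ(1.91/√19.05)) ≈ 0.6617

By the reflection principle for Brownian motion, P(M_t ≥ a) = 2 · P(B_t ≥ a) for a ≥ 0. Since B_t ~ N(0, t), P(B_t ≥ 1.91) = 1 − Φ(1.91/√t) = 1 − Φ(1.91/√19.05) = 1 − Φ(0.4376). So
  P(M_{19.05} ≥ 1.91) = 2(1 − Φ(0.4376)) ≈ 0.6617.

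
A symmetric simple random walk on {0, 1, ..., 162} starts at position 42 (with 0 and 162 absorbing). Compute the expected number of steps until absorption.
E[τ | X_0 = 42] = 5040

Let v_k = E[τ | X_0 = k]. Boundary: v_0 = v_162 = 0. Recurrence: v_k = 1 + (v_{k-1} + v_{k+1})/2 for 1 ≤ k ≤ 161. The particular solution to v_k − (v_{k-1} + v_{k+1})/2 = 1 is v_k = −k^2. Adding homogeneous solution A + B k and matching boundaries gives v_k = k (162 − k). Substituting k = 42: v_42 = 42 · 120 = 5040.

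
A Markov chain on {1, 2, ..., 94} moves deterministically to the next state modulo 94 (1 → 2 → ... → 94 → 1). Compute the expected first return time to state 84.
E[T_84 | X_0 = 84] = 94

The chain cycles deterministically, so starting at state 84 it returns in exactly 94 steps. Equivalently, the stationary distribution is uniform π_j = 1/94 for every state j, so by Kac's formula E[T_84] = 1/π_84 = 94.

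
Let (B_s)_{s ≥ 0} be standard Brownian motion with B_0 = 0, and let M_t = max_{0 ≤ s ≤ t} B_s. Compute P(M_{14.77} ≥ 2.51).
P(M_{14.77} ≥ 2.51) = 2·P(B_{14.77} ≥ 2.51) = 2(1 − Φ(2.51/√14.77)) ≈ 0.5137

By the reflection principle for Brownian motion, P(M_t ≥ a) = 2 · P(B_t ≥ a) for a ≥ 0. Since B_t ~ N(0, t), P(B_t ≥ 2.51) = 1 − Φ(2.51/√t) = 1 − Φ(2.51/√14.77) = 1 − Φ(0.6531). So
  P(M_{14.77} ≥ 2.51) = 2(1 − Φ(0.6531)) ≈ 0.5137.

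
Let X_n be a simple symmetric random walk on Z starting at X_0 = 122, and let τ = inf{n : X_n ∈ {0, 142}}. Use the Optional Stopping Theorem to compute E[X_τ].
E[X_τ] = 122

X_n is a martingale and τ is a bounded-mean stopping time (indeed τ is finite a.s. with bounded expectation since the walk is in a bounded region). By the OST, E[X_τ] = E[X_0] = 122. Equivalently: E[X_τ] = 142 · P(hit 142 first) + 0 · P(hit 0 first) = 142 · (122/142) = 122.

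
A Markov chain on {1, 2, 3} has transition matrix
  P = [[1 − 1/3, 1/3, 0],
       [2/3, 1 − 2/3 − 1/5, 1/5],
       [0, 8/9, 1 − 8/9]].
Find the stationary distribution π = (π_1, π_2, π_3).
π = (80/129, 40/129, 3/43)

This is a birth-death chain on three states, which satisfies detailed balance: π_1 · P_{12} = π_2 · P_{21} and π_2 · P_{23} = π_3 · P_{32}.
From π_1 · 1/3 = π_2 · 2/3: π_2/π_1 = (1/3)/(2/3) = 1/2.
From π_2 · 1/5 = π_3 · 8/9: π_3/π_2 = (1/5)/(8/9) = 9/40.
Take π_1 proportional to 1; then unnormalized π = (1, 1/2, 9/80). Normalize by dividing by the sum 129/80:
  π = (80/129, 40/129, 3/43).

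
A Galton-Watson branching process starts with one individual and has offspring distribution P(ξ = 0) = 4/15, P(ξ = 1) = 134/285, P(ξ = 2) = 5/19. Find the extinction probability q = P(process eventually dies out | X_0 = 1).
q = 1

Mean offspring μ = 0·4/15 + 1·134/285 + 2·5/19 = 284/285 ≤ 1. For μ ≤ 1 with offspring not concentrated at 1, the Galton-Watson process goes extinct almost surely, so q = 1.
(Algebraic check: The pgf is f(s) = 4/15 + 134/285·s + 5/19·s². The extinction probability q is the smallest fixed point of f in [0, 1]. Setting s = f(s):
  5/19·s² + (134/285 − 1)·s + 4/15 = 0
  5/19·s² − (4/15 + 5/19)·s + 4/15 = 0
which factors as (s − 1)·(5/19·s − 4/15) = 0, giving roots s = 1 and s = (4/15)/(5/19) = 76/75. Since 76/75 ≥ 1, the smallest root in [0, 1] is s = 1.)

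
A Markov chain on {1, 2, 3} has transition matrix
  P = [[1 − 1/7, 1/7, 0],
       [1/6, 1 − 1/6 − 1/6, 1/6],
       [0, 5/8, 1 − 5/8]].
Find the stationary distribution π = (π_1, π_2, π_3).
π = (35/73, 30/73, 8/73)

This is a birth-death chain on three states, which satisfies detailed balance: π_1 · P_{12} = π_2 · P_{21} and π_2 · P_{23} = π_3 · P_{32}.
From π_1 · 1/7 = π_2 · 1/6: π_2/π_1 = (1/7)/(1/6) = 6/7.
From π_2 · 1/6 = π_3 · 5/8: π_3/π_2 = (1/6)/(5/8) = 4/15.
Take π_1 proportional to 1; then unnormalized π = (1, 6/7, 8/35). Normalize by dividing by the sum 73/35:
  π = (35/73, 30/73, 8/73).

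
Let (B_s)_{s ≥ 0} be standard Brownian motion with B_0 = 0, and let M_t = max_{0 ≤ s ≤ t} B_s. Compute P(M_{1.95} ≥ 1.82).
P(M_{1.95} ≥ 1.82) = 2·P(B_{1.95} ≥ 1.82) = 2(1 − Φ(1.82/√1.95)) ≈ 0.1925

By the reflection principle for Brownian motion, P(M_t ≥ a) = 2 · P(B_t ≥ a) for a ≥ 0. Since B_t ~ N(0, t), P(B_t ≥ 1.82) = 1 − Φ(1.82/√t) = 1 − Φ(1.82/√1.95) = 1 − Φ(1.3033). So
  P(M_{1.95} ≥ 1.82) = 2(1 − Φ(1.3033)) ≈ 0.1925.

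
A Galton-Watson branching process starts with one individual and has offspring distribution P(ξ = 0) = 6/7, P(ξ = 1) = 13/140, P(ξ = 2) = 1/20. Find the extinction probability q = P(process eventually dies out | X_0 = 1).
q = 1

Mean offspring μ = 0·6/7 + 1·13/140 + 2·1/20 = 27/140 ≤ 1. For μ ≤ 1 with offspring not concentrated at 1, the Galton-Watson process goes extinct almost surely, so q = 1.
(Algebraic check: The pgf is f(s) = 6/7 + 13/140·s + 1/20·s². The extinction probability q is the smallest fixed point of f in [0, 1]. Setting s = f(s):
  1/20·s² + (13/140 − 1)·s + 6/7 = 0
  1/20·s² − (6/7 + 1/20)·s + 6/7 = 0
which factors as (s − 1)·(1/20·s − 6/7) = 0, giving roots s = 1 and s = (6/7)/(1/20) = 120/7. Since 120/7 ≥ 1, the smallest root in [0, 1] is s = 1.)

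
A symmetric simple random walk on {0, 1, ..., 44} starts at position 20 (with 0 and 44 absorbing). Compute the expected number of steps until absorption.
E[τ | X_0 = 20] = 480

Let v_k = E[τ | X_0 = k]. Boundary: v_0 = v_44 = 0. Recurrence: v_k = 1 + (v_{k-1} + v_{k+1})/2 for 1 ≤ k ≤ 43. The particular solution to v_k − (v_{k-1} + v_{k+1})/2 = 1 is v_k = −k^2. Adding homogeneous solution A + B k and matching boundaries gives v_k = k (44 − k). Substituting k = 20: v_20 = 20 · 24 = 480.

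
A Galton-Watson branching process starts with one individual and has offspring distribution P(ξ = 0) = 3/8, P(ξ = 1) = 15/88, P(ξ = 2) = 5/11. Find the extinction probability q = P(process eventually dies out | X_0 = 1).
q = 33/40

The pgf is f(s) = 3/8 + 15/88·s + 5/11·s². The extinction probability q is the smallest fixed point of f in [0, 1]. Setting s = f(s):
  5/11·s² + (15/88 − 1)·s + 3/8 = 0
  5/11·s² − (3/8 + 5/11)·s + 3/8 = 0
which factors as (s − 1)·(5/11·s − 3/8) = 0, giving roots s = 1 and s = (3/8)/(5/11) = 33/40.
Mean offspring μ = 15/88 + 2·5/11 = 95/88 > 1 (supercritical), so q < 1. The extinction probability is the smaller root: q = (3/8)/(5/11) = 33/40.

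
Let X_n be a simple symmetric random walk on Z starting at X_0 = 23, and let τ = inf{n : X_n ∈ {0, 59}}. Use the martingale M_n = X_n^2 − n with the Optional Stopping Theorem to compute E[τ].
E[τ] = 828

M_n = X_n^2 − n is a martingale (since E[X_{n+1}^2 | F_n] = X_n^2 + 1). By OST (τ has finite mean in a bounded region), E[M_τ] = E[M_0] = X_0^2 − 0 = 23^2 = 529. Also E[M_τ] = E[X_τ^2] − E[τ]. The walk exits at 0 or 59, with P(hit 59 first) = 23/59, so E[X_τ^2] = 59^2 · 23/59 + 0 = 1357. Thus E[τ] = E[X_τ^2] − E[M_τ] = 1357 − 529 = 828 = 23(59 − 23) = 828.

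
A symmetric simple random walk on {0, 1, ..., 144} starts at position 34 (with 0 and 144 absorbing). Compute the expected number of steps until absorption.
E[τ | X_0 = 34] = 3740

Let v_k = E[τ | X_0 = k]. Boundary: v_0 = v_144 = 0. Recurrence: v_k = 1 + (v_{k-1} + v_{k+1})/2 for 1 ≤ k ≤ 143. The particular solution to v_k − (v_{k-1} + v_{k+1})/2 = 1 is v_k = −k^2. Adding homogeneous solution A + B k and matching boundaries gives v_k = k (144 − k). Substituting k = 34: v_34 = 34 · 110 = 3740.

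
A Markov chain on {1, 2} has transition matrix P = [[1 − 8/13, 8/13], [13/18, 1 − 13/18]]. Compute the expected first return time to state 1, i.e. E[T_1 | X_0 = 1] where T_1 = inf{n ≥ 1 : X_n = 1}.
E[T_1 | X_0 = 1] = 1/π_1 = 313/169

For an irreducible recurrent Markov chain with stationary distribution π, E[T_i | X_0 = i] = 1/π_i (Kac's formula). Here π_1 = (13/18)/(8/13 + 13/18) = (13/18)/(313/234) = 169/313, so E[T_1 | X_0 = 1] = 1/π_1 = (8/13 + 13/18)/(13/18) = (313/234)/(13/18) = 313/169.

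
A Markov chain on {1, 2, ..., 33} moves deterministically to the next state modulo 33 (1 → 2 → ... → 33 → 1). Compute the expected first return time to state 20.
E[T_20 | X_0 = 20] = 33

The chain cycles deterministically, so starting at state 20 it returns in exactly 33 steps. Equivalently, the stationary distribution is uniform π_j = 1/33 for every state j, so by Kac's formula E[T_20] = 1/π_20 = 33.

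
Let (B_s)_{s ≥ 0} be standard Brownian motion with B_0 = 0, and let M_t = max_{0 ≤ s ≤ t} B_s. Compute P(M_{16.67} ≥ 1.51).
P(M_{16.67} ≥ 1.51) = 2·P(B_{16.67} ≥ 1.51) = 2(1 − Φ(1.51/√16.67)) ≈ 0.7115

By the reflection principle for Brownian motion, P(M_t ≥ a) = 2 · P(B_t ≥ a) for a ≥ 0. Since B_t ~ N(0, t), P(B_t ≥ 1.51) = 1 − Φ(1.51/√t) = 1 − Φ(1.51/√16.67) = 1 − Φ(0.3698). So
  P(M_{16.67} ≥ 1.51) = 2(1 − Φ(0.3698)) ≈ 0.7115.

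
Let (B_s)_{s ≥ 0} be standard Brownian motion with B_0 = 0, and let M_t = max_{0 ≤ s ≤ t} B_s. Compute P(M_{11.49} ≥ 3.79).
P(M_{11.49} ≥ 3.79) = 2·P(B_{11.49} ≥ 3.79) = 2(1 − Φ(3.79/√11.49)) ≈ 0.2635

By the reflection principle for Brownian motion, P(M_t ≥ a) = 2 · P(B_t ≥ a) for a ≥ 0. Since B_t ~ N(0, t), P(B_t ≥ 3.79) = 1 − Φ(3.79/√t) = 1 − Φ(3.79/√11.49) = 1 − Φ(1.1181). So
  P(M_{11.49} ≥ 3.79) = 2(1 − Φ(1.1181)) ≈ 0.2635.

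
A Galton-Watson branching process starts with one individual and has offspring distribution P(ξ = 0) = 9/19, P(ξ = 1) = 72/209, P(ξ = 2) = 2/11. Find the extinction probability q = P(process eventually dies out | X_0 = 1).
q = 1

Mean offspring μ = 0·9/19 + 1·72/209 + 2·2/11 = 148/209 ≤ 1. For μ ≤ 1 with offspring not concentrated at 1, the Galton-Watson process goes extinct almost surely, so q = 1.
(Algebraic check: The pgf is f(s) = 9/19 + 72/209·s + 2/11·s². The extinction probability q is the smallest fixed point of f in [0, 1]. Setting s = f(s):
  2/11·s² + (72/209 − 1)·s + 9/19 = 0
  2/11·s² − (9/19 + 2/11)·s + 9/19 = 0
which factors as (s − 1)·(2/11·s − 9/19) = 0, giving roots s = 1 and s = (9/19)/(2/11) = 99/38. Since 99/38 ≥ 1, the smallest root in [0, 1] is s = 1.)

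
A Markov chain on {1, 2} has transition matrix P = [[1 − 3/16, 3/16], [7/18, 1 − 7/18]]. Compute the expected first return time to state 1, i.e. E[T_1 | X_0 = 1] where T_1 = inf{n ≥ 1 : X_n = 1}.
E[T_1 | X_0 = 1] = 1/π_1 = 83/56

For an irreducible recurrent Markov chain with stationary distribution π, E[T_i | X_0 = i] = 1/π_i (Kac's formula). Here π_1 = (7/18)/(3/16 + 7/18) = (7/18)/(83/144) = 56/83, so E[T_1 | X_0 = 1] = 1/π_1 = (3/16 + 7/18)/(7/18) = (83/144)/(7/18) = 83/56.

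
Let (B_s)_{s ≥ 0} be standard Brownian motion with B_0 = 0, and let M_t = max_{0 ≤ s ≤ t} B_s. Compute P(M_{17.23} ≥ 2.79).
P(M_{17.23} ≥ 2.79) = 2·P(B_{17.23} ≥ 2.79) = 2(1 − Φ(2.79/√17.23)) ≈ 0.5015

By the reflection principle for Brownian motion, P(M_t ≥ a) = 2 · P(B_t ≥ a) for a ≥ 0. Since B_t ~ N(0, t), P(B_t ≥ 2.79) = 1 − Φ(2.79/√t) = 1 − Φ(2.79/√17.23) = 1 − Φ(0.6721). So
  P(M_{17.23} ≥ 2.79) = 2(1 − Φ(0.6721)) ≈ 0.5015.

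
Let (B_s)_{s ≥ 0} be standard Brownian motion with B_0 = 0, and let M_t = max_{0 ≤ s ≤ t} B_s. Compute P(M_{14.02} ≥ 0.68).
P(M_{14.02} ≥ 0.68) = 2·P(B_{14.02} ≥ 0.68) = 2(1 − Φ(0.68/√14.02)) ≈ 0.8559

By the reflection principle for Brownian motion, P(M_t ≥ a) = 2 · P(B_t ≥ a) for a ≥ 0. Since B_t ~ N(0, t), P(B_t ≥ 0.68) = 1 − Φ(0.68/√t) = 1 − Φ(0.68/√14.02) = 1 − Φ(0.1816). So
  P(M_{14.02} ≥ 0.68) = 2(1 − Φ(0.1816)) ≈ 0.8559.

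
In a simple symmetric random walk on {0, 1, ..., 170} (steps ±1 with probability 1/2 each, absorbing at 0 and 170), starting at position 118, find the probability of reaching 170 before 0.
P(hit 170 before 0) = 118/170 = 59/85

Let u_k = P(hit 170 before 0 | start at k). Then u_0 = 0, u_170 = 1, and u_k = u_{k-1}/2 + u_{k+1}/2 for 1 ≤ k ≤ 169. This harmonic recurrence is solved by u_k = k/170, giving u_118 = 118/170 = 59/85.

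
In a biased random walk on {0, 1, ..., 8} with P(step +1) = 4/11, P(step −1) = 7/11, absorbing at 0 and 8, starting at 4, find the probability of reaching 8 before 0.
P(hit 8 before 0) = (1 − (7/4)^4) / (1 − (7/4)^8) = 256/2657

Let u_k denote P(reach 8 before 0 | start at k). Boundary: u_0 = 0, u_8 = 1. Recurrence: u_k = 4/11·u_{k+1} + 7/11·u_{k-1} for 1 ≤ k ≤ 7. Try u_k = A + B·r^k with r = q/p = (7/11)/(4/11) = 7/4. Substitution satisfies the recurrence; boundary conditions give:
  u_k = (1 − r^k) / (1 − r^N) = (1 − (7/4)^4) / (1 − (7/4)^8) = 256/2657.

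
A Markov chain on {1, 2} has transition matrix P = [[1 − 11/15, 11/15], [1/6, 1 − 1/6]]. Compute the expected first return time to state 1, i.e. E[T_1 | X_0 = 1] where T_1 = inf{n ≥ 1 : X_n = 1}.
E[T_1 | X_0 = 1] = 1/π_1 = 27/5

For an irreducible recurrent Markov chain with stationary distribution π, E[T_i | X_0 = i] = 1/π_i (Kac's formula). Here π_1 = (1/6)/(11/15 + 1/6) = (1/6)/(9/10) = 5/27, so E[T_1 | X_0 = 1] = 1/π_1 = (11/15 + 1/6)/(1/6) = (9/10)/(1/6) = 27/5.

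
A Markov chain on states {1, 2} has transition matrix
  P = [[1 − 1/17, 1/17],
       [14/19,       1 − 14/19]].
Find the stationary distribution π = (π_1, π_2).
π_1 = 238/257, π_2 = 19/257

Solve πP = π with π_1 + π_2 = 1. From πP = π: π_1 · (1 − 1/17) + π_2 · 14/19 = π_1 ⇒ π_2 · 14/19 = π_1 · 1/17 ⇒ π_2/π_1 = (1/17)/(14/19) = 19/238. Together with π_1 + π_2 = 1:
  π_1 = (14/19)/(1/17 + 14/19) = (14/19)/(257/323) = 238/257,
  π_2 = (1/17)/(1/17 + 14/19) = (1/17)/(257/323) = 19/257.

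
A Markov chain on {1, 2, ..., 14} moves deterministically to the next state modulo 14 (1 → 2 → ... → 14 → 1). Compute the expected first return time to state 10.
E[T_10 | X_0 = 10] = 14

The chain cycles deterministically, so starting at state 10 it returns in exactly 14 steps. Equivalently, the stationary distribution is uniform π_j = 1/14 for every state j, so by Kac's formula E[T_10] = 1/π_10 = 14.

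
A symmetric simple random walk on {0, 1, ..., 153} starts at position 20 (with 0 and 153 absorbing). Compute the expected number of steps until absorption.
E[τ | X_0 = 20] = 2660

Let v_k = E[τ | X_0 = k]. Boundary: v_0 = v_153 = 0. Recurrence: v_k = 1 + (v_{k-1} + v_{k+1})/2 for 1 ≤ k ≤ 152. The particular solution to v_k − (v_{k-1} + v_{k+1})/2 = 1 is v_k = −k^2. Adding homogeneous solution A + B k and matching boundaries gives v_k = k (153 − k). Substituting k = 20: v_20 = 20 · 133 = 2660.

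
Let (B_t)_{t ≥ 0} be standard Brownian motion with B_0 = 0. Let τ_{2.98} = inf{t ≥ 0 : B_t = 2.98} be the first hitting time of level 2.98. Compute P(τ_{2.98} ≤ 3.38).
P(τ_{2.98} ≤ 3.38) = 2(1 − Φ(2.98/√3.38)) = 2(1 − Φ(1.6209)) ≈ 0.1050

By the reflection principle for standard BM, P(τ_b ≤ t) = 2 · P(B_t ≥ b). Since B_t ~ N(0, t), P(B_t ≥ 2.98) = 1 − Φ(2.98/√t) = 1 − Φ(2.98/√3.38) = 1 − Φ(1.6209) ≈ 0.05252. Doubling: P(τ_{2.98} ≤ 3.38) ≈ 2 · 0.05252 = 0.10504 ≈ 0.1050.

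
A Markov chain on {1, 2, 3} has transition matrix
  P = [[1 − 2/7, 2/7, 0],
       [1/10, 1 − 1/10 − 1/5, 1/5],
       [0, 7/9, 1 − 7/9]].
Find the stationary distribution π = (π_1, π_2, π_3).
π = (49/225, 28/45, 4/25)

This is a birth-death chain on three states, which satisfies detailed balance: π_1 · P_{12} = π_2 · P_{21} and π_2 · P_{23} = π_3 · P_{32}.
From π_1 · 2/7 = π_2 · 1/10: π_2/π_1 = (2/7)/(1/10) = 20/7.
From π_2 · 1/5 = π_3 · 7/9: π_3/π_2 = (1/5)/(7/9) = 9/35.
Take π_1 proportional to 1; then unnormalized π = (1, 20/7, 36/49). Normalize by dividing by the sum 225/49:
  π = (49/225, 28/45, 4/25).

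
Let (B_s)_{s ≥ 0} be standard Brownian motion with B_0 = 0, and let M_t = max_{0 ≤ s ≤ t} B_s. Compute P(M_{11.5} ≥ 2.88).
P(M_{11.5} ≥ 2.88) = 2·P(B_{11.5} ≥ 2.88) = 2(1 − Φ(2.88/√11.5)) ≈ 0.3957

By the reflection principle for Brownian motion, P(M_t ≥ a) = 2 · P(B_t ≥ a) for a ≥ 0. Since B_t ~ N(0, t), P(B_t ≥ 2.88) = 1 − Φ(2.88/√t) = 1 − Φ(2.88/√11.5) = 1 − Φ(0.8493). So
  P(M_{11.5} ≥ 2.88) = 2(1 − Φ(0.8493)) ≈ 0.3957.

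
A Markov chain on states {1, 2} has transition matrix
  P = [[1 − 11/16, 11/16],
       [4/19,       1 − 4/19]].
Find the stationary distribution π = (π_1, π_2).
π_1 = 64/273, π_2 = 209/273

Solve πP = π with π_1 + π_2 = 1. From πP = π: π_1 · (1 − 11/16) + π_2 · 4/19 = π_1 ⇒ π_2 · 4/19 = π_1 · 11/16 ⇒ π_2/π_1 = (11/16)/(4/19) = 209/64. Together with π_1 + π_2 = 1:
  π_1 = (4/19)/(11/16 + 4/19) = (4/19)/(273/304) = 64/273,
  π_2 = (11/16)/(11/16 + 4/19) = (11/16)/(273/304) = 209/273.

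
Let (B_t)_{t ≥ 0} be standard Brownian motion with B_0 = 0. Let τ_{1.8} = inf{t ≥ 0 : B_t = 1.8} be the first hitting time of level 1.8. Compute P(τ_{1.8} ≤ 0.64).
P(τ_{1.8} ≤ 0.64) = 2(1 − Φ(1.8/√0.64)) = 2(1 − Φ(2.2500)) ≈ 0.0244

By the reflection principle for standard BM, P(τ_b ≤ t) = 2 · P(B_t ≥ b). Since B_t ~ N(0, t), P(B_t ≥ 1.8) = 1 − Φ(1.8/√t) = 1 − Φ(1.8/√0.64) = 1 − Φ(2.2500) ≈ 0.01222. Doubling: P(τ_{1.8} ≤ 0.64) ≈ 2 · 0.01222 = 0.02444 ≈ 0.0244.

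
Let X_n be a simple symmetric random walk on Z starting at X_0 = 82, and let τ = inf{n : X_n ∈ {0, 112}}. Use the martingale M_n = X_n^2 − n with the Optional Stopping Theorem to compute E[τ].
E[τ] = 2460

M_n = X_n^2 − n is a martingale (since E[X_{n+1}^2 | F_n] = X_n^2 + 1). By OST (τ has finite mean in a bounded region), E[M_τ] = E[M_0] = X_0^2 − 0 = 82^2 = 6724. Also E[M_τ] = E[X_τ^2] − E[τ]. The walk exits at 0 or 112, with P(hit 112 first) = 82/112, so E[X_τ^2] = 112^2 · 82/112 + 0 = 9184. Thus E[τ] = E[X_τ^2] − E[M_τ] = 9184 − 6724 = 2460 = 82(112 − 82) = 2460.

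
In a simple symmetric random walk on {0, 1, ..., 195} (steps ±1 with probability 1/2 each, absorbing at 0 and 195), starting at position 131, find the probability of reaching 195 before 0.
P(hit 195 before 0) = 131/195

Let u_k = P(hit 195 before 0 | start at k). Then u_0 = 0, u_195 = 1, and u_k = u_{k-1}/2 + u_{k+1}/2 for 1 ≤ k ≤ 194. This harmonic recurrence is solved by u_k = k/195, giving u_131 = 131/195.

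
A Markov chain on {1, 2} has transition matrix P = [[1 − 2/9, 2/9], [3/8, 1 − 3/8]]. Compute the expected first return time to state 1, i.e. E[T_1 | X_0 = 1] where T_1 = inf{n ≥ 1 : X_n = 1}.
E[T_1 | X_0 = 1] = 1/π_1 = 43/27

For an irreducible recurrent Markov chain with stationary distribution π, E[T_i | X_0 = i] = 1/π_i (Kac's formula). Here π_1 = (3/8)/(2/9 + 3/8) = (3/8)/(43/72) = 27/43, so E[T_1 | X_0 = 1] = 1/π_1 = (2/9 + 3/8)/(3/8) = (43/72)/(3/8) = 43/27.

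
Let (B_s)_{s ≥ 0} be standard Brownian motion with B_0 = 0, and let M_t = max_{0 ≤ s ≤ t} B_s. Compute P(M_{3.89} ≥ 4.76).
P(M_{3.89} ≥ 4.76) = 2·P(B_{3.89} ≥ 4.76) = 2(1 − Φ(4.76/√3.89)) ≈ 0.0158

By the reflection principle for Brownian motion, P(M_t ≥ a) = 2 · P(B_t ≥ a) for a ≥ 0. Since B_t ~ N(0, t), P(B_t ≥ 4.76) = 1 − Φ(4.76/√t) = 1 − Φ(4.76/√3.89) = 1 − Φ(2.4134). So
  P(M_{3.89} ≥ 4.76) = 2(1 − Φ(2.4134)) ≈ 0.0158.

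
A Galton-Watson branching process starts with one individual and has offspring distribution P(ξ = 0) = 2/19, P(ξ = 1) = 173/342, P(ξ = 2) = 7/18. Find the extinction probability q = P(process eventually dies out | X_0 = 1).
q = 36/133

The pgf is f(s) = 2/19 + 173/342·s + 7/18·s². The extinction probability q is the smallest fixed point of f in [0, 1]. Setting s = f(s):
  7/18·s² + (173/342 − 1)·s + 2/19 = 0
  7/18·s² − (2/19 + 7/18)·s + 2/19 = 0
which factors as (s − 1)·(7/18·s − 2/19) = 0, giving roots s = 1 and s = (2/19)/(7/18) = 36/133.
Mean offspring μ = 173/342 + 2·7/18 = 439/342 > 1 (supercritical), so q < 1. The extinction probability is the smaller root: q = (2/19)/(7/18) = 36/133.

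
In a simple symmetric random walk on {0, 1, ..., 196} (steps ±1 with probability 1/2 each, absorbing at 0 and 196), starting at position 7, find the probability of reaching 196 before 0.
P(hit 196 before 0) = 7/196 = 1/28

Let u_k = P(hit 196 before 0 | start at k). Then u_0 = 0, u_196 = 1, and u_k = u_{k-1}/2 + u_{k+1}/2 for 1 ≤ k ≤ 195. This harmonic recurrence is solved by u_k = k/196, giving u_7 = 7/196 = 1/28.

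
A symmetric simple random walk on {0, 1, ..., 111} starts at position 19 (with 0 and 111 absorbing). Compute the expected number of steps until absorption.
E[τ | X_0 = 19] = 1748

Let v_k = E[τ | X_0 = k]. Boundary: v_0 = v_111 = 0. Recurrence: v_k = 1 + (v_{k-1} + v_{k+1})/2 for 1 ≤ k ≤ 110. The particular solution to v_k − (v_{k-1} + v_{k+1})/2 = 1 is v_k = −k^2. Adding homogeneous solution A + B k and matching boundaries gives v_k = k (111 − k). Substituting k = 19: v_19 = 19 · 92 = 1748.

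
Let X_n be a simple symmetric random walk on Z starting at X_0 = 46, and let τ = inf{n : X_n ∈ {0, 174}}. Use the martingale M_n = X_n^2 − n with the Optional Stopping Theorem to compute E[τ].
E[τ] = 5888

M_n = X_n^2 − n is a martingale (since E[X_{n+1}^2 | F_n] = X_n^2 + 1). By OST (τ has finite mean in a bounded region), E[M_τ] = E[M_0] = X_0^2 − 0 = 46^2 = 2116. Also E[M_τ] = E[X_τ^2] − E[τ]. The walk exits at 0 or 174, with P(hit 174 first) = 46/174, so E[X_τ^2] = 174^2 · 46/174 + 0 = 8004. Thus E[τ] = E[X_τ^2] − E[M_τ] = 8004 − 2116 = 5888 = 46(174 − 46) = 5888.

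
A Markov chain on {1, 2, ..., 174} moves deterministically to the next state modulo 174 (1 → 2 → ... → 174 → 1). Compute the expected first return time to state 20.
E[T_20 | X_0 = 20] = 174

The chain cycles deterministically, so starting at state 20 it returns in exactly 174 steps. Equivalently, the stationary distribution is uniform π_j = 1/174 for every state j, so by Kac's formula E[T_20] = 1/π_20 = 174.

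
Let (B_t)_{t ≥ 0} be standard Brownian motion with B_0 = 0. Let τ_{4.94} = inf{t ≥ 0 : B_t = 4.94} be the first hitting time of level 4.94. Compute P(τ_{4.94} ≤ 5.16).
P(τ_{4.94} ≤ 5.16) = 2(1 − Φ(4.94/√5.16)) = 2(1 − Φ(2.1747)) ≈ 0.0297

By the reflection principle for standard BM, P(τ_b ≤ t) = 2 · P(B_t ≥ b). Since B_t ~ N(0, t), P(B_t ≥ 4.94) = 1 − Φ(4.94/√t) = 1 − Φ(4.94/√5.16) = 1 − Φ(2.1747) ≈ 0.01483. Doubling: P(τ_{4.94} ≤ 5.16) ≈ 2 · 0.01483 = 0.02966 ≈ 0.0297.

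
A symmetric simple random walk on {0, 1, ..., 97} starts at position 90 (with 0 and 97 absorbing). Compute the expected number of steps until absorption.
E[τ | X_0 = 90] = 630

Let v_k = E[τ | X_0 = k]. Boundary: v_0 = v_97 = 0. Recurrence: v_k = 1 + (v_{k-1} + v_{k+1})/2 for 1 ≤ k ≤ 96. The particular solution to v_k − (v_{k-1} + v_{k+1})/2 = 1 is v_k = −k^2. Adding homogeneous solution A + B k and matching boundaries gives v_k = k (97 − k). Substituting k = 90: v_90 = 90 · 7 = 630.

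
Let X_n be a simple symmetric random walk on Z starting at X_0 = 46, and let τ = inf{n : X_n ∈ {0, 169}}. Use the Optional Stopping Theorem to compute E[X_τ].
E[X_τ] = 46

X_n is a martingale and τ is a bounded-mean stopping time (indeed τ is finite a.s. with bounded expectation since the walk is in a bounded region). By the OST, E[X_τ] = E[X_0] = 46. Equivalently: E[X_τ] = 169 · P(hit 169 first) + 0 · P(hit 0 first) = 169 · (46/169) = 46.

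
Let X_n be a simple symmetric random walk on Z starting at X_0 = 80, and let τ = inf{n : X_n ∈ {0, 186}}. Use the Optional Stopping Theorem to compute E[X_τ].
E[X_τ] = 80

X_n is a martingale and τ is a bounded-mean stopping time (indeed τ is finite a.s. with bounded expectation since the walk is in a bounded region). By the OST, E[X_τ] = E[X_0] = 80. Equivalently: E[X_τ] = 186 · P(hit 186 first) + 0 · P(hit 0 first) = 186 · (80/186) = 80.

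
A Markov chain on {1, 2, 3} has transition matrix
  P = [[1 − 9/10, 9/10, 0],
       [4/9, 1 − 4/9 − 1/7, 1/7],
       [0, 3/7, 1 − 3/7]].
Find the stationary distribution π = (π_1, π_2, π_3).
π = (10/37, 81/148, 27/148)

This is a birth-death chain on three states, which satisfies detailed balance: π_1 · P_{12} = π_2 · P_{21} and π_2 · P_{23} = π_3 · P_{32}.
From π_1 · 9/10 = π_2 · 4/9: π_2/π_1 = (9/10)/(4/9) = 81/40.
From π_2 · 1/7 = π_3 · 3/7: π_3/π_2 = (1/7)/(3/7) = 1/3.
Take π_1 proportional to 1; then unnormalized π = (1, 81/40, 27/40). Normalize by dividing by the sum 37/10:
  π = (10/37, 81/148, 27/148).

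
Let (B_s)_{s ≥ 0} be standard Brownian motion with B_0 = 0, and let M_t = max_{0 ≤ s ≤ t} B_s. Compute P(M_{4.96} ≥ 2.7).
P(M_{4.96} ≥ 2.7) = 2·P(B_{4.96} ≥ 2.7) = 2(1 − Φ(2.7/√4.96)) ≈ 0.2254

By the reflection principle for Brownian motion, P(M_t ≥ a) = 2 · P(B_t ≥ a) for a ≥ 0. Since B_t ~ N(0, t), P(B_t ≥ 2.7) = 1 − Φ(2.7/√t) = 1 − Φ(2.7/√4.96) = 1 − Φ(1.2123). So
  P(M_{4.96} ≥ 2.7) = 2(1 − Φ(1.2123)) ≈ 0.2254.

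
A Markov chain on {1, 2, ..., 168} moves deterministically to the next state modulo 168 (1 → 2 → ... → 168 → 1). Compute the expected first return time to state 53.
E[T_53 | X_0 = 53] = 168

The chain cycles deterministically, so starting at state 53 it returns in exactly 168 steps. Equivalently, the stationary distribution is uniform π_j = 1/168 for every state j, so by Kac's formula E[T_53] = 1/π_53 = 168.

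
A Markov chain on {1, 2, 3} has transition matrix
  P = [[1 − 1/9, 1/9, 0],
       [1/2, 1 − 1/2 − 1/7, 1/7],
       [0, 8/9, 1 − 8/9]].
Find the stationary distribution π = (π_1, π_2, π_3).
π = (252/317, 56/317, 9/317)

This is a birth-death chain on three states, which satisfies detailed balance: π_1 · P_{12} = π_2 · P_{21} and π_2 · P_{23} = π_3 · P_{32}.
From π_1 · 1/9 = π_2 · 1/2: π_2/π_1 = (1/9)/(1/2) = 2/9.
From π_2 · 1/7 = π_3 · 8/9: π_3/π_2 = (1/7)/(8/9) = 9/56.
Take π_1 proportional to 1; then unnormalized π = (1, 2/9, 1/28). Normalize by dividing by the sum 317/252:
  π = (252/317, 56/317, 9/317).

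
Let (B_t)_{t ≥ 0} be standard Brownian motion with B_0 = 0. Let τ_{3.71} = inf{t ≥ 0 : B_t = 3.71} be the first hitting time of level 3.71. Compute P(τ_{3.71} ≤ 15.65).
P(τ_{3.71} ≤ 15.65) = 2(1 − Φ(3.71/√15.65)) = 2(1 − Φ(0.9378)) ≈ 0.3483

By the reflection principle for standard BM, P(τ_b ≤ t) = 2 · P(B_t ≥ b). Since B_t ~ N(0, t), P(B_t ≥ 3.71) = 1 − Φ(3.71/√t) = 1 − Φ(3.71/√15.65) = 1 − Φ(0.9378) ≈ 0.17417. Doubling: P(τ_{3.71} ≤ 15.65) ≈ 2 · 0.17417 = 0.34834 ≈ 0.3483.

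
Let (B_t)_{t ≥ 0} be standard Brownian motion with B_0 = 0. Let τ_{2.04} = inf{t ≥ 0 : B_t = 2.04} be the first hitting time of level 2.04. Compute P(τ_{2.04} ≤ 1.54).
P(τ_{2.04} ≤ 1.54) = 2(1 − Φ(2.04/√1.54)) = 2(1 − Φ(1.6439)) ≈ 0.1002

By the reflection principle for standard BM, P(τ_b ≤ t) = 2 · P(B_t ≥ b). Since B_t ~ N(0, t), P(B_t ≥ 2.04) = 1 − Φ(2.04/√t) = 1 − Φ(2.04/√1.54) = 1 − Φ(1.6439) ≈ 0.05010. Doubling: P(τ_{2.04} ≤ 1.54) ≈ 2 · 0.05010 = 0.10020 ≈ 0.1002.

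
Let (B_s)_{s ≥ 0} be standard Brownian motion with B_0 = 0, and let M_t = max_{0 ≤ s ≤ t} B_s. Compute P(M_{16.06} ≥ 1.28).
P(M_{16.06} ≥ 1.28) = 2·P(B_{16.06} ≥ 1.28) = 2(1 − Φ(1.28/√16.06)) ≈ 0.7494

By the reflection principle for Brownian motion, P(M_t ≥ a) = 2 · P(B_t ≥ a) for a ≥ 0. Since B_t ~ N(0, t), P(B_t ≥ 1.28) = 1 − Φ(1.28/√t) = 1 − Φ(1.28/√16.06) = 1 − Φ(0.3194). So
  P(M_{16.06} ≥ 1.28) = 2(1 − Φ(0.3194)) ≈ 0.7494.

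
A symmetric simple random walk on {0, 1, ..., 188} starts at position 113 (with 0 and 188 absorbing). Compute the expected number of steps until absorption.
E[τ | X_0 = 113] = 8475

Let v_k = E[τ | X_0 = k]. Boundary: v_0 = v_188 = 0. Recurrence: v_k = 1 + (v_{k-1} + v_{k+1})/2 for 1 ≤ k ≤ 187. The particular solution to v_k − (v_{k-1} + v_{k+1})/2 = 1 is v_k = −k^2. Adding homogeneous solution A + B k and matching boundaries gives v_k = k (188 − k). Substituting k = 113: v_113 = 113 · 75 = 8475.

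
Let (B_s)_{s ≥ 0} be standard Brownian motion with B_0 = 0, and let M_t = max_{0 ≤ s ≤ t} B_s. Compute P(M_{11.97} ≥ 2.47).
P(M_{11.97} ≥ 2.47) = 2·P(B_{11.97} ≥ 2.47) = 2(1 − Φ(2.47/√11.97)) ≈ 0.4753

By the reflection principle for Brownian motion, P(M_t ≥ a) = 2 · P(B_t ≥ a) for a ≥ 0. Since B_t ~ N(0, t), P(B_t ≥ 2.47) = 1 − Φ(2.47/√t) = 1 − Φ(2.47/√11.97) = 1 − Φ(0.7139). So
  P(M_{11.97} ≥ 2.47) = 2(1 − Φ(0.7139)) ≈ 0.4753.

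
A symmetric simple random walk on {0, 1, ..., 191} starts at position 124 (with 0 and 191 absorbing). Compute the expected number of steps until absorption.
E[τ | X_0 = 124] = 8308

Let v_k = E[τ | X_0 = k]. Boundary: v_0 = v_191 = 0. Recurrence: v_k = 1 + (v_{k-1} + v_{k+1})/2 for 1 ≤ k ≤ 190. The particular solution to v_k − (v_{k-1} + v_{k+1})/2 = 1 is v_k = −k^2. Adding homogeneous solution A + B k and matching boundaries gives v_k = k (191 − k). Substituting k = 124: v_124 = 124 · 67 = 8308.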